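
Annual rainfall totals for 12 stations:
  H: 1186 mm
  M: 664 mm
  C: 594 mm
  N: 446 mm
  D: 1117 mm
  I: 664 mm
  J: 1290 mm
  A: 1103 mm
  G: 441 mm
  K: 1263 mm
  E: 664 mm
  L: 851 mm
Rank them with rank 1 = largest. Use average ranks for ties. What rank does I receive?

8

Sorted (descending): 1290, 1263, 1186, 1117, 1103, 851, 664, 664, 664, 594, 446, 441
The 3 values of 664 occupy positions 7–9 → average rank 8.
I has value 664 mm → rank 8.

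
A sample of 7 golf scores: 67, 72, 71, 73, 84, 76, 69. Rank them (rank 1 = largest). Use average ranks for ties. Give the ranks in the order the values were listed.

7, 4, 5, 3, 1, 2, 6

Sorted (descending): 84, 76, 73, 72, 71, 69, 67
No ties — each value takes its position as its rank.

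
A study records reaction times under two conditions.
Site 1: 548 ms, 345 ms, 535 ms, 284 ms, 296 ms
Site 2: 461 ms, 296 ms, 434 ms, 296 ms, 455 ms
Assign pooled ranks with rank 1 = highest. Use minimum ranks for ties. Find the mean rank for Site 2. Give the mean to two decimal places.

5.20

Sorted (descending): 548, 535, 461, 455, 434, 345, 296, 296, 296, 284
The 3 values of 296 occupy positions 7–9 → each gets rank 7.
Site 2 values → pooled ranks: 461→3, 296→7, 434→5, 296→7, 455→4
Mean rank = (3 + 7 + 5 + 7 + 4) / 5 = 5.20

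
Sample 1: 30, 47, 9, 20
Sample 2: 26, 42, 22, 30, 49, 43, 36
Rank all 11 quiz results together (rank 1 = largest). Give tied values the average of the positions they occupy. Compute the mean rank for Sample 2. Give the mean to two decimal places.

Sorted (descending): 49, 47, 43, 42, 36, 30, 30, 26, 22, 20, 9
The 2 values of 30 occupy positions 6–7 → average rank (6+7)/2 = 6.5.
Sample 2 values → pooled ranks: 26→8, 42→4, 22→9, 30→6.5, 49→1, 43→3, 36→5
Mean rank = (8 + 4 + 9 + 6.5 + 1 + 3 + 5) / 7 = 5.21

5.21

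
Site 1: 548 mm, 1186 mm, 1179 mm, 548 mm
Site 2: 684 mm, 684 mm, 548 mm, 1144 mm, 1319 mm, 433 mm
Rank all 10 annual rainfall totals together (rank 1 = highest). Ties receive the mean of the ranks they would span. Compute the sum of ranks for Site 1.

21

Sorted (descending): 1319, 1186, 1179, 1144, 684, 684, 548, 548, 548, 433
The 2 values of 684 occupy positions 5–6 → average rank (5+6)/2 = 5.5.
The 3 values of 548 occupy positions 7–9 → average rank 8.
Site 1 values → pooled ranks: 548→8, 1186→2, 1179→3, 548→8
Rank sum = 8 + 2 + 3 + 8 = 21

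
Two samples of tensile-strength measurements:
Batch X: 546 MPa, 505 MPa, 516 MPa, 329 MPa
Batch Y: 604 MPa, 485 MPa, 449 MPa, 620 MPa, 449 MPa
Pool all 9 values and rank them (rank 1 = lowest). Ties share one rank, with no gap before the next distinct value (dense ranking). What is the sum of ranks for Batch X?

16

Sorted (ascending): 329, 449, 449, 485, 505, 516, 546, 604, 620
The 2 values of 449 share dense rank 2.
Remaining distinct values take the next consecutive integers.
Batch X values → pooled ranks: 546→6, 505→4, 516→5, 329→1
Rank sum = 6 + 4 + 5 + 1 = 16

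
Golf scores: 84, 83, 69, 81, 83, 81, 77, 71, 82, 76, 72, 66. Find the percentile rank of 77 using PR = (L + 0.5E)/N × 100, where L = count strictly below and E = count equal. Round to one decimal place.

N = 12.
Strictly below 77: 5. Equal to 77: 1.
PR = (5 + 0.5·1)/12 × 100 = 45.8

45.8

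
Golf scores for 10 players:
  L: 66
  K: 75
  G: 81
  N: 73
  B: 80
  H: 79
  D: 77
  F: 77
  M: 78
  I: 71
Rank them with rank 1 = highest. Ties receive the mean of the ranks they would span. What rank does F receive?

5.5

Sorted (descending): 81, 80, 79, 78, 77, 77, 75, 73, 71, 66
The 2 values of 77 occupy positions 5–6 → average rank (5+6)/2 = 5.5.
F has value 77 → rank 5.5.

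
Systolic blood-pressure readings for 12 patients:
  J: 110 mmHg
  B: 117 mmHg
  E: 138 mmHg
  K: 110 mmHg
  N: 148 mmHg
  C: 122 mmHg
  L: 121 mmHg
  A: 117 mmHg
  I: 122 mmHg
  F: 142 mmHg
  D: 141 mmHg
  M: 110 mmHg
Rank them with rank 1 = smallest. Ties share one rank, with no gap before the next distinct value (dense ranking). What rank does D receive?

Sorted (ascending): 110, 110, 110, 117, 117, 121, 122, 122, 138, 141, 142, 148
The 3 values of 110 share dense rank 1.
The 2 values of 117 share dense rank 2.
The 2 values of 122 share dense rank 4.
Remaining distinct values take the next consecutive integers.
D has value 141 mmHg → rank 6.

6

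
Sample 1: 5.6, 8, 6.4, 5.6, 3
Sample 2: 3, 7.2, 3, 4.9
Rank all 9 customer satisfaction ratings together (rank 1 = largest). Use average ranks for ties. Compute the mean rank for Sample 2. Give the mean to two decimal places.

6.00

Sorted (descending): 8, 7.2, 6.4, 5.6, 5.6, 4.9, 3, 3, 3
The 2 values of 5.6 occupy positions 4–5 → average rank (4+5)/2 = 4.5.
The 3 values of 3 occupy positions 7–9 → average rank 8.
Sample 2 values → pooled ranks: 3→8, 7.2→2, 3→8, 4.9→6
Mean rank = (8 + 2 + 8 + 6) / 4 = 6.00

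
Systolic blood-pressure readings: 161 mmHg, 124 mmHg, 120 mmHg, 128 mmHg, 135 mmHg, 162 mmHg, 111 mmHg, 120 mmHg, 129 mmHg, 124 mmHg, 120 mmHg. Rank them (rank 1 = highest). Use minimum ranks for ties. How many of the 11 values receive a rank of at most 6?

Sorted (descending): 162, 161, 135, 129, 128, 124, 124, 120, 120, 120, 111
The 2 values of 124 occupy positions 6–7 → each gets rank 6.
The 3 values of 120 occupy positions 8–10 → each gets rank 8.
Ranks ≤ 6: {1, 2, 3, 4, 5, 6, 6} → 7 values.

7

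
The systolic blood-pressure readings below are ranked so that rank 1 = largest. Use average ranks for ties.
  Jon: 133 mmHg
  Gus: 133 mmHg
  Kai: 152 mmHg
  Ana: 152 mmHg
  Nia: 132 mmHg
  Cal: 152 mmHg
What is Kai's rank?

2

Sorted (descending): 152, 152, 152, 133, 133, 132
The 3 values of 152 occupy positions 1–3 → average rank 2.
The 2 values of 133 occupy positions 4–5 → average rank (4+5)/2 = 4.5.
Kai has value 152 mmHg → rank 2.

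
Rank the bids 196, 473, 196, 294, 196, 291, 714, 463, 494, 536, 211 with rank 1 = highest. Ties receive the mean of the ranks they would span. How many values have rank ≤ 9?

8

Sorted (descending): 714, 536, 494, 473, 463, 294, 291, 211, 196, 196, 196
The 3 values of 196 occupy positions 9–11 → average rank 10.
Ranks ≤ 9: {1, 2, 3, 4, 5, 6, 7, 8} → 8 values.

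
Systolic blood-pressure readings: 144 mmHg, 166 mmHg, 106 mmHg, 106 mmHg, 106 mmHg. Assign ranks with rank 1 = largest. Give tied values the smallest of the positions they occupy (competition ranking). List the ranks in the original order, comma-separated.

Sorted (descending): 166, 144, 106, 106, 106
The 3 values of 106 occupy positions 3–5 → each gets rank 3.

2, 1, 3, 3, 3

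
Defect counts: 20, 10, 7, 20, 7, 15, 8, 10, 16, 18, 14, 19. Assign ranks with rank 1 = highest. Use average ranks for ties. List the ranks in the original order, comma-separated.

1.5, 8.5, 11.5, 1.5, 11.5, 6, 10, 8.5, 5, 4, 7, 3

Sorted (descending): 20, 20, 19, 18, 16, 15, 14, 10, 10, 8, 7, 7
The 2 values of 20 occupy positions 1–2 → average rank (1+2)/2 = 1.5.
The 2 values of 10 occupy positions 8–9 → average rank (8+9)/2 = 8.5.
The 2 values of 7 occupy positions 11–12 → average rank (11+12)/2 = 11.5.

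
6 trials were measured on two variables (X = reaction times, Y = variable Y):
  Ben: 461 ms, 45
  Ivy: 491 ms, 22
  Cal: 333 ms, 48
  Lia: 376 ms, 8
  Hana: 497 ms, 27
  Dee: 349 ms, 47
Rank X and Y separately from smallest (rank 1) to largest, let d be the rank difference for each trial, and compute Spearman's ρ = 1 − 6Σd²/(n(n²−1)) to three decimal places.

-0.600

Ranks of variable 1: 4, 5, 1, 3, 6, 2
Ranks of variable 2: 4, 2, 6, 1, 3, 5
d = r₁ − r₂: 0, 3, -5, 2, 3, -3
d²: 0, 9, 25, 4, 9, 9; Σd² = 56
ρ = 1 − 6·56/(6·35) = 1 − 336/210 = -0.600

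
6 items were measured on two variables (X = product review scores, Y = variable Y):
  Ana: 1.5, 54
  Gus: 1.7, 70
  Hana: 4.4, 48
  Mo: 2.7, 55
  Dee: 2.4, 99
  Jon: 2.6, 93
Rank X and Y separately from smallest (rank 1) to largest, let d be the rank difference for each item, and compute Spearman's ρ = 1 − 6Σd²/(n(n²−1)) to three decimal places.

-0.257

Ranks of variable 1: 1, 2, 6, 5, 3, 4
Ranks of variable 2: 2, 4, 1, 3, 6, 5
d = r₁ − r₂: -1, -2, 5, 2, -3, -1
d²: 1, 4, 25, 4, 9, 1; Σd² = 44
ρ = 1 − 6·44/(6·35) = 1 − 264/210 = -0.257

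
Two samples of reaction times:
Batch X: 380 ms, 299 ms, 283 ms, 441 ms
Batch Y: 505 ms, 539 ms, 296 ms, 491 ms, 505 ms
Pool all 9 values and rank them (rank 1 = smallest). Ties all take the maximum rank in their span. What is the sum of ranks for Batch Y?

33

Sorted (ascending): 283, 296, 299, 380, 441, 491, 505, 505, 539
The 2 values of 505 occupy positions 7–8 → each gets rank 8.
Batch Y values → pooled ranks: 505→8, 539→9, 296→2, 491→6, 505→8
Rank sum = 8 + 9 + 2 + 6 + 8 = 33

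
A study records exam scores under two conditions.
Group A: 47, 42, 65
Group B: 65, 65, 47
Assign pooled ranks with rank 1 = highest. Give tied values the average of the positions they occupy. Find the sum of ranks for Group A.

12.5

Sorted (descending): 65, 65, 65, 47, 47, 42
The 3 values of 65 occupy positions 1–3 → average rank 2.
The 2 values of 47 occupy positions 4–5 → average rank (4+5)/2 = 4.5.
Group A values → pooled ranks: 47→4.5, 42→6, 65→2
Rank sum = 4.5 + 6 + 2 = 12.5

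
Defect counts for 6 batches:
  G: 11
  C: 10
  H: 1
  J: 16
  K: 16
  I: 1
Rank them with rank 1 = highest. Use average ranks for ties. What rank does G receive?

3

Sorted (descending): 16, 16, 11, 10, 1, 1
The 2 values of 16 occupy positions 1–2 → average rank (1+2)/2 = 1.5.
The 2 values of 1 occupy positions 5–6 → average rank (5+6)/2 = 5.5.
G has value 11 → rank 3.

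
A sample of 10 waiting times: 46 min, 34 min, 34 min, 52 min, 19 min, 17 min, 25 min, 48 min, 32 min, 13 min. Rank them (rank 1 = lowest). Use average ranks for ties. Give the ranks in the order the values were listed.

Sorted (ascending): 13, 17, 19, 25, 32, 34, 34, 46, 48, 52
The 2 values of 34 occupy positions 6–7 → average rank (6+7)/2 = 6.5.

8, 6.5, 6.5, 10, 3, 2, 4, 9, 5, 1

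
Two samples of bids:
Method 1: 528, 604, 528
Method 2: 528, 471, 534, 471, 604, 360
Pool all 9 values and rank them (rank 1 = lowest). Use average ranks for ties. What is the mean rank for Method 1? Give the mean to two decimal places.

Sorted (ascending): 360, 471, 471, 528, 528, 528, 534, 604, 604
The 2 values of 471 occupy positions 2–3 → average rank (2+3)/2 = 2.5.
The 3 values of 528 occupy positions 4–6 → average rank 5.
The 2 values of 604 occupy positions 8–9 → average rank (8+9)/2 = 8.5.
Method 1 values → pooled ranks: 528→5, 604→8.5, 528→5
Mean rank = (5 + 8.5 + 5) / 3 = 6.17

6.17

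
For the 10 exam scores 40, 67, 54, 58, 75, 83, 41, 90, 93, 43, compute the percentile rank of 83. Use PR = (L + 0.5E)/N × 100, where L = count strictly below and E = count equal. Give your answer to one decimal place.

N = 10.
Strictly below 83: 7. Equal to 83: 1.
PR = (7 + 0.5·1)/10 × 100 = 75.0

75.0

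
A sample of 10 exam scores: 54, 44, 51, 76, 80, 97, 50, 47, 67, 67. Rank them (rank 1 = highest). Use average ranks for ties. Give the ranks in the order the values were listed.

Sorted (descending): 97, 80, 76, 67, 67, 54, 51, 50, 47, 44
The 2 values of 67 occupy positions 4–5 → average rank (4+5)/2 = 4.5.

6, 10, 7, 3, 2, 1, 8, 9, 4.5, 4.5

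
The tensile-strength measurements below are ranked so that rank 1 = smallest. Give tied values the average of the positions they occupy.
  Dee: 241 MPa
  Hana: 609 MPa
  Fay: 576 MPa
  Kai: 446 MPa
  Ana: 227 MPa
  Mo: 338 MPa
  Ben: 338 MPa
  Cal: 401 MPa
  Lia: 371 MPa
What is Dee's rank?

2

Sorted (ascending): 227, 241, 338, 338, 371, 401, 446, 576, 609
The 2 values of 338 occupy positions 3–4 → average rank (3+4)/2 = 3.5.
Dee has value 241 MPa → rank 2.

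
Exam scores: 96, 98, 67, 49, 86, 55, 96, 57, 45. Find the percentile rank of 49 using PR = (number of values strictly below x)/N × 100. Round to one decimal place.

N = 9.
Strictly below 49: 1. Equal to 49: 1.
PR = 1/9 × 100 = 11.1

11.1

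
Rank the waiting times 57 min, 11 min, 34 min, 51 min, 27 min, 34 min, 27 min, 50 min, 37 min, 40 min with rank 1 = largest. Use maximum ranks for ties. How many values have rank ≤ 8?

7

Sorted (descending): 57, 51, 50, 40, 37, 34, 34, 27, 27, 11
The 2 values of 34 occupy positions 6–7 → each gets rank 7.
The 2 values of 27 occupy positions 8–9 → each gets rank 9.
Ranks ≤ 8: {1, 2, 3, 4, 5, 7, 7} → 7 values.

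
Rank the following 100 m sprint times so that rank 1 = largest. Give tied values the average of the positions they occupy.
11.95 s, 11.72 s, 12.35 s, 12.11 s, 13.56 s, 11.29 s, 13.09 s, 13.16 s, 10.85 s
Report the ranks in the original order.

Sorted (descending): 13.56, 13.16, 13.09, 12.35, 12.11, 11.95, 11.72, 11.29, 10.85
No ties — each value takes its position as its rank.

6, 7, 4, 5, 1, 8, 3, 2, 9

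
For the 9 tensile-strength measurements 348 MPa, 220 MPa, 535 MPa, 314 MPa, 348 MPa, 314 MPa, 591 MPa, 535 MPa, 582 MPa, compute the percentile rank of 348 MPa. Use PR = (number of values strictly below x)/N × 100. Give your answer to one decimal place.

33.3

N = 9.
Strictly below 348: 3. Equal to 348: 2.
PR = 3/9 × 100 = 33.3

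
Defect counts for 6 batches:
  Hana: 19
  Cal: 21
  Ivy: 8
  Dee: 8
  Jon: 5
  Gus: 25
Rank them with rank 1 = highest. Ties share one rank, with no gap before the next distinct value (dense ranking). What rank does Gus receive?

1

Sorted (descending): 25, 21, 19, 8, 8, 5
The 2 values of 8 share dense rank 4.
Remaining distinct values take the next consecutive integers.
Gus has value 25 → rank 1.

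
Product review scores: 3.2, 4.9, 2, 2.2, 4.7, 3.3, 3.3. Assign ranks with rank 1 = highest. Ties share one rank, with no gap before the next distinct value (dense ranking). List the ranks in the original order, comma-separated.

4, 1, 6, 5, 2, 3, 3

Sorted (descending): 4.9, 4.7, 3.3, 3.3, 3.2, 2.2, 2
The 2 values of 3.3 share dense rank 3.
Remaining distinct values take the next consecutive integers.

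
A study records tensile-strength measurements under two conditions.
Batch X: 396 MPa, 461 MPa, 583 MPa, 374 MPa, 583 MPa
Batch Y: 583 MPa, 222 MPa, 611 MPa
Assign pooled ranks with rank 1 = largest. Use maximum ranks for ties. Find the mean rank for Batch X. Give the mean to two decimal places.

5.20

Sorted (descending): 611, 583, 583, 583, 461, 396, 374, 222
The 3 values of 583 occupy positions 2–4 → each gets rank 4.
Batch X values → pooled ranks: 396→6, 461→5, 583→4, 374→7, 583→4
Mean rank = (6 + 5 + 4 + 7 + 4) / 5 = 5.20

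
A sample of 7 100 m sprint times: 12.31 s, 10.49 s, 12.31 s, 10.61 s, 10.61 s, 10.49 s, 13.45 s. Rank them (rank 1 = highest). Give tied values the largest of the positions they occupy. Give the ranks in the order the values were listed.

3, 7, 3, 5, 5, 7, 1

Sorted (descending): 13.45, 12.31, 12.31, 10.61, 10.61, 10.49, 10.49
The 2 values of 12.31 occupy positions 2–3 → each gets rank 3.
The 2 values of 10.61 occupy positions 4–5 → each gets rank 5.
The 2 values of 10.49 occupy positions 6–7 → each gets rank 7.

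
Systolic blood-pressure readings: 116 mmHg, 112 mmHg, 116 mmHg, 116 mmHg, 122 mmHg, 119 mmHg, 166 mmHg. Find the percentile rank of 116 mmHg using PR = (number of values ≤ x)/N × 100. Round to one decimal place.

N = 7.
Strictly below 116: 1. Equal to 116: 3.
PR = 4/7 × 100 = 57.1

57.1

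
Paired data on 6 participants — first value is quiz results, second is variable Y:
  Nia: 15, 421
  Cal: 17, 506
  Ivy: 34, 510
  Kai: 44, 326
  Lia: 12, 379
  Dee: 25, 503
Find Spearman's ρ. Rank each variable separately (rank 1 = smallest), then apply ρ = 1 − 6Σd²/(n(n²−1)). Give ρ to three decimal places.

0.086

Ranks of variable 1: 2, 3, 5, 6, 1, 4
Ranks of variable 2: 3, 5, 6, 1, 2, 4
d = r₁ − r₂: -1, -2, -1, 5, -1, 0
d²: 1, 4, 1, 25, 1, 0; Σd² = 32
ρ = 1 − 6·32/(6·35) = 1 − 192/210 = 0.086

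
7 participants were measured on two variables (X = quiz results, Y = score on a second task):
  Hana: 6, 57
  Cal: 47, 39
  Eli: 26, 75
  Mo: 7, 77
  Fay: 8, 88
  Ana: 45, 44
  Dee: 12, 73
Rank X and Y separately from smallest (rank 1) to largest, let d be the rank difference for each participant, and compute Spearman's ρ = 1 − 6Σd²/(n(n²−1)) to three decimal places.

-0.571

Ranks of variable 1: 1, 7, 5, 2, 3, 6, 4
Ranks of variable 2: 3, 1, 5, 6, 7, 2, 4
d = r₁ − r₂: -2, 6, 0, -4, -4, 4, 0
d²: 4, 36, 0, 16, 16, 16, 0; Σd² = 88
ρ = 1 − 6·88/(7·48) = 1 − 528/336 = -0.571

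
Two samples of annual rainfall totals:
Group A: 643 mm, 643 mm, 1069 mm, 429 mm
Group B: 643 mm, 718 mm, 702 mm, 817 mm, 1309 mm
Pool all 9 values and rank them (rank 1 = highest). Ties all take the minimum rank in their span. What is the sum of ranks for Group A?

23

Sorted (descending): 1309, 1069, 817, 718, 702, 643, 643, 643, 429
The 3 values of 643 occupy positions 6–8 → each gets rank 6.
Group A values → pooled ranks: 643→6, 643→6, 1069→2, 429→9
Rank sum = 6 + 6 + 2 + 9 = 23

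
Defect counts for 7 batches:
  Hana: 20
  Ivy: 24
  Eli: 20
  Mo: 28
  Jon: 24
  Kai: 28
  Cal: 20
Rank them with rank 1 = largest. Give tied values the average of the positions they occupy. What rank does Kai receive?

1.5

Sorted (descending): 28, 28, 24, 24, 20, 20, 20
The 2 values of 28 occupy positions 1–2 → average rank (1+2)/2 = 1.5.
The 2 values of 24 occupy positions 3–4 → average rank (3+4)/2 = 3.5.
The 3 values of 20 occupy positions 5–7 → average rank 6.
Kai has value 28 → rank 1.5.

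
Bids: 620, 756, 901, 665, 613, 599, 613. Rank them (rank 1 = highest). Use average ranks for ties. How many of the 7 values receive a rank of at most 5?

4

Sorted (descending): 901, 756, 665, 620, 613, 613, 599
The 2 values of 613 occupy positions 5–6 → average rank (5+6)/2 = 5.5.
Ranks ≤ 5: {1, 2, 3, 4} → 4 values.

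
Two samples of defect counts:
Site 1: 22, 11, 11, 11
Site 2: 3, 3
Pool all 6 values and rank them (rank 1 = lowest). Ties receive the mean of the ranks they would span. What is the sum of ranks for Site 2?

Sorted (ascending): 3, 3, 11, 11, 11, 22
The 2 values of 3 occupy positions 1–2 → average rank (1+2)/2 = 1.5.
The 3 values of 11 occupy positions 3–5 → average rank 4.
Site 2 values → pooled ranks: 3→1.5, 3→1.5
Rank sum = 1.5 + 1.5 = 3

3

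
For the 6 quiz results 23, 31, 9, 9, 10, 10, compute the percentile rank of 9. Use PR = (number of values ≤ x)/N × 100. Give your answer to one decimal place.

33.3

N = 6.
Strictly below 9: 0. Equal to 9: 2.
PR = 2/6 × 100 = 33.3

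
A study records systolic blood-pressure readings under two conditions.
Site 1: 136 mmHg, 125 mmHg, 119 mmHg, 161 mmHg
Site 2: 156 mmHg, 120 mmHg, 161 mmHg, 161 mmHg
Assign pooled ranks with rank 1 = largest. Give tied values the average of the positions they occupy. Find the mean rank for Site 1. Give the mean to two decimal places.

5.25

Sorted (descending): 161, 161, 161, 156, 136, 125, 120, 119
The 3 values of 161 occupy positions 1–3 → average rank 2.
Site 1 values → pooled ranks: 136→5, 125→6, 119→8, 161→2
Mean rank = (5 + 6 + 8 + 2) / 4 = 5.25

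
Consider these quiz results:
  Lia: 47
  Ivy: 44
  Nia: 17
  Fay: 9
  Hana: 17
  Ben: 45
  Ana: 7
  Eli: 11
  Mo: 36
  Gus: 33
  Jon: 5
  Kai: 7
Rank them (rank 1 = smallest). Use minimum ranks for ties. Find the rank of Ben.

11

Sorted (ascending): 5, 7, 7, 9, 11, 17, 17, 33, 36, 44, 45, 47
The 2 values of 7 occupy positions 2–3 → each gets rank 2.
The 2 values of 17 occupy positions 6–7 → each gets rank 6.
Ben has value 45 → rank 11.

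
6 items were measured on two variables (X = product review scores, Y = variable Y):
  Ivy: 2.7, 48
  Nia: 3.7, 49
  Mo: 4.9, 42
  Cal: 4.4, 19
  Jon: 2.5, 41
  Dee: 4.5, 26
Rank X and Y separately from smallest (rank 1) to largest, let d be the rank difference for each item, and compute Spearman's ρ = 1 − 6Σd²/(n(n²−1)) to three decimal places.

Ranks of variable 1: 2, 3, 6, 4, 1, 5
Ranks of variable 2: 5, 6, 4, 1, 3, 2
d = r₁ − r₂: -3, -3, 2, 3, -2, 3
d²: 9, 9, 4, 9, 4, 9; Σd² = 44
ρ = 1 − 6·44/(6·35) = 1 − 264/210 = -0.257

-0.257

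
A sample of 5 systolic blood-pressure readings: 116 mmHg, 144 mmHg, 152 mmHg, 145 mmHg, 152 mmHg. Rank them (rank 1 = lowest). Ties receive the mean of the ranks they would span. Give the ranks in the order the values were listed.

1, 2, 4.5, 3, 4.5

Sorted (ascending): 116, 144, 145, 152, 152
The 2 values of 152 occupy positions 4–5 → average rank (4+5)/2 = 4.5.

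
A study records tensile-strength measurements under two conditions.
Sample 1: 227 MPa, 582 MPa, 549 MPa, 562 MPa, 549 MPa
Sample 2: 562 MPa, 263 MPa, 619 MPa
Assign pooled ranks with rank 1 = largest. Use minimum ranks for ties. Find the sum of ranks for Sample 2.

11

Sorted (descending): 619, 582, 562, 562, 549, 549, 263, 227
The 2 values of 562 occupy positions 3–4 → each gets rank 3.
The 2 values of 549 occupy positions 5–6 → each gets rank 5.
Sample 2 values → pooled ranks: 562→3, 263→7, 619→1
Rank sum = 3 + 7 + 1 = 11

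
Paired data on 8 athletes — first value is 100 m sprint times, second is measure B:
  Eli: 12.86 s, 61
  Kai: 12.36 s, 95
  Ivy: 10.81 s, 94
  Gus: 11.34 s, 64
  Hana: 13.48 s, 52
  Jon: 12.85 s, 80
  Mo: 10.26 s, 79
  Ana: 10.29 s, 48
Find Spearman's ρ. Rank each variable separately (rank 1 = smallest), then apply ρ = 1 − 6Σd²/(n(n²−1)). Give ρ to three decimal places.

-0.119

Ranks of variable 1: 7, 5, 3, 4, 8, 6, 1, 2
Ranks of variable 2: 3, 8, 7, 4, 2, 6, 5, 1
d = r₁ − r₂: 4, -3, -4, 0, 6, 0, -4, 1
d²: 16, 9, 16, 0, 36, 0, 16, 1; Σd² = 94
ρ = 1 − 6·94/(8·63) = 1 − 564/504 = -0.119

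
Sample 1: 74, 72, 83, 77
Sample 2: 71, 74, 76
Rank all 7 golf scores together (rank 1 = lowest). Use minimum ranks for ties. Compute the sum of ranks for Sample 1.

Sorted (ascending): 71, 72, 74, 74, 76, 77, 83
The 2 values of 74 occupy positions 3–4 → each gets rank 3.
Sample 1 values → pooled ranks: 74→3, 72→2, 83→7, 77→6
Rank sum = 3 + 2 + 7 + 6 = 18

18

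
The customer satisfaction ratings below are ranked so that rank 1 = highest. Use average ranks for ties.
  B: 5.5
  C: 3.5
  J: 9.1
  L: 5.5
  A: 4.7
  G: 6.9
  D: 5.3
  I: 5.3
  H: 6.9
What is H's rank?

2.5

Sorted (descending): 9.1, 6.9, 6.9, 5.5, 5.5, 5.3, 5.3, 4.7, 3.5
The 2 values of 6.9 occupy positions 2–3 → average rank (2+3)/2 = 2.5.
The 2 values of 5.5 occupy positions 4–5 → average rank (4+5)/2 = 4.5.
The 2 values of 5.3 occupy positions 6–7 → average rank (6+7)/2 = 6.5.
H has value 6.9 → rank 2.5.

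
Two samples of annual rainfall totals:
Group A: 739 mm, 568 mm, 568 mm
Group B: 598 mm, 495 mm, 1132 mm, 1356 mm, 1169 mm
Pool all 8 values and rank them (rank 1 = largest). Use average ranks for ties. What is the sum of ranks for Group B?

Sorted (descending): 1356, 1169, 1132, 739, 598, 568, 568, 495
The 2 values of 568 occupy positions 6–7 → average rank (6+7)/2 = 6.5.
Group B values → pooled ranks: 598→5, 495→8, 1132→3, 1356→1, 1169→2
Rank sum = 5 + 8 + 3 + 1 + 2 = 19

19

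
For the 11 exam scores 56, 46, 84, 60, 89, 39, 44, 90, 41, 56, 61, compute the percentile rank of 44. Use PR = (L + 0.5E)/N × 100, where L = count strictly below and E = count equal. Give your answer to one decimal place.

N = 11.
Strictly below 44: 2. Equal to 44: 1.
PR = (2 + 0.5·1)/11 × 100 = 22.7

22.7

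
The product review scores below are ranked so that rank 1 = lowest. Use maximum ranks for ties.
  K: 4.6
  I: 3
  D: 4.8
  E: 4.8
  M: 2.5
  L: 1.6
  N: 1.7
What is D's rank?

7

Sorted (ascending): 1.6, 1.7, 2.5, 3, 4.6, 4.8, 4.8
The 2 values of 4.8 occupy positions 6–7 → each gets rank 7.
D has value 4.8 → rank 7.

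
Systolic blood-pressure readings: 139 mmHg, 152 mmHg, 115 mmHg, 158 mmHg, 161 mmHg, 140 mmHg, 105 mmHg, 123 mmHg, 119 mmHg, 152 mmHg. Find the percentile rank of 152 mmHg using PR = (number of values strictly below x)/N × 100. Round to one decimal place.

60.0

N = 10.
Strictly below 152: 6. Equal to 152: 2.
PR = 6/10 × 100 = 60.0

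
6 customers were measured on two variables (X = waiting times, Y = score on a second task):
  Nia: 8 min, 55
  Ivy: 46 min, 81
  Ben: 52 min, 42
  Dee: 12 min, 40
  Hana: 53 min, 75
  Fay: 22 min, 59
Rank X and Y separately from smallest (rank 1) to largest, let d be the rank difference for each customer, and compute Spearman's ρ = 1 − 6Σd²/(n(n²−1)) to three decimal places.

0.429

Ranks of variable 1: 1, 4, 5, 2, 6, 3
Ranks of variable 2: 3, 6, 2, 1, 5, 4
d = r₁ − r₂: -2, -2, 3, 1, 1, -1
d²: 4, 4, 9, 1, 1, 1; Σd² = 20
ρ = 1 − 6·20/(6·35) = 1 − 120/210 = 0.429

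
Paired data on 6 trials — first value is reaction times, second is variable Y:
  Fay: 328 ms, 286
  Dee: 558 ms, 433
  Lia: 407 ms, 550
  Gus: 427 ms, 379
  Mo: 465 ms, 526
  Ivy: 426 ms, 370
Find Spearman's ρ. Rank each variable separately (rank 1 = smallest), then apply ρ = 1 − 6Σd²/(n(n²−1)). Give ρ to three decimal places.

0.371

Ranks of variable 1: 1, 6, 2, 4, 5, 3
Ranks of variable 2: 1, 4, 6, 3, 5, 2
d = r₁ − r₂: 0, 2, -4, 1, 0, 1
d²: 0, 4, 16, 1, 0, 1; Σd² = 22
ρ = 1 − 6·22/(6·35) = 1 − 132/210 = 0.371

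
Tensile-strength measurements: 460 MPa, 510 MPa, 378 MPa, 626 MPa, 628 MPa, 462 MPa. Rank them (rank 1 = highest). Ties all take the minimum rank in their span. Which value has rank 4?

462

Sorted (descending): 628, 626, 510, 462, 460, 378
No ties — each value takes its position as its rank.
Rank 4 → value 462.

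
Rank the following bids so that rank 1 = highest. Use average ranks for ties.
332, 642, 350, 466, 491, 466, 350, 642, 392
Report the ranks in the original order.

Sorted (descending): 642, 642, 491, 466, 466, 392, 350, 350, 332
The 2 values of 642 occupy positions 1–2 → average rank (1+2)/2 = 1.5.
The 2 values of 466 occupy positions 4–5 → average rank (4+5)/2 = 4.5.
The 2 values of 350 occupy positions 7–8 → average rank (7+8)/2 = 7.5.

9, 1.5, 7.5, 4.5, 3, 4.5, 7.5, 1.5, 6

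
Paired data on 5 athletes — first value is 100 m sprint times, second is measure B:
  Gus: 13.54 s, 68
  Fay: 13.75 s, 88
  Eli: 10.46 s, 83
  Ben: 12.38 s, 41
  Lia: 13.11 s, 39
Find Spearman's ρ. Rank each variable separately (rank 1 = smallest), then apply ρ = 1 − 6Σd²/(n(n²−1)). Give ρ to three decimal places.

Ranks of variable 1: 4, 5, 1, 2, 3
Ranks of variable 2: 3, 5, 4, 2, 1
d = r₁ − r₂: 1, 0, -3, 0, 2
d²: 1, 0, 9, 0, 4; Σd² = 14
ρ = 1 − 6·14/(5·24) = 1 − 84/120 = 0.300

0.300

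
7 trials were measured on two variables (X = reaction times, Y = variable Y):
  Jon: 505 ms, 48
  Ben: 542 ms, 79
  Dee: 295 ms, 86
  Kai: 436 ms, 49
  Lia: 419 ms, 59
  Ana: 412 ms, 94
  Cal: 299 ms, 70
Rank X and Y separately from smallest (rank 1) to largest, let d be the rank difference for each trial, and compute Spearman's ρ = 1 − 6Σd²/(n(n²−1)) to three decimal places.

-0.500

Ranks of variable 1: 6, 7, 1, 5, 4, 3, 2
Ranks of variable 2: 1, 5, 6, 2, 3, 7, 4
d = r₁ − r₂: 5, 2, -5, 3, 1, -4, -2
d²: 25, 4, 25, 9, 1, 16, 4; Σd² = 84
ρ = 1 − 6·84/(7·48) = 1 − 504/336 = -0.500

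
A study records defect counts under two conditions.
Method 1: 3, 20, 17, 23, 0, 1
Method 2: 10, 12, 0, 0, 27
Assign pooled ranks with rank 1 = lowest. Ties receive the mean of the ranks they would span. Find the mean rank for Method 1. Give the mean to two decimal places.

Sorted (ascending): 0, 0, 0, 1, 3, 10, 12, 17, 20, 23, 27
The 3 values of 0 occupy positions 1–3 → average rank 2.
Method 1 values → pooled ranks: 3→5, 20→9, 17→8, 23→10, 0→2, 1→4
Mean rank = (5 + 9 + 8 + 10 + 2 + 4) / 6 = 6.33

6.33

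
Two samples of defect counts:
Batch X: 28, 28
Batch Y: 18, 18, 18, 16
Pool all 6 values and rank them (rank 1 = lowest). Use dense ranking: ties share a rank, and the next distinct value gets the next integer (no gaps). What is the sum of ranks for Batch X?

Sorted (ascending): 16, 18, 18, 18, 28, 28
The 3 values of 18 share dense rank 2.
The 2 values of 28 share dense rank 3.
Remaining distinct values take the next consecutive integers.
Batch X values → pooled ranks: 28→3, 28→3
Rank sum = 3 + 3 = 6

6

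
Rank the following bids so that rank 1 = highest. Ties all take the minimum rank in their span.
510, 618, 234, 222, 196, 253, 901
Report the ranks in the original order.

3, 2, 5, 6, 7, 4, 1

Sorted (descending): 901, 618, 510, 253, 234, 222, 196
No ties — each value takes its position as its rank.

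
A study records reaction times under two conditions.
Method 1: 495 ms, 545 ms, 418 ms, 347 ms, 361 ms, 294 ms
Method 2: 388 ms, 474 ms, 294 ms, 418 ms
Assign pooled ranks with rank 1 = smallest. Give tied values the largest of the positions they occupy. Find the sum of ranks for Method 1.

Sorted (ascending): 294, 294, 347, 361, 388, 418, 418, 474, 495, 545
The 2 values of 294 occupy positions 1–2 → each gets rank 2.
The 2 values of 418 occupy positions 6–7 → each gets rank 7.
Method 1 values → pooled ranks: 495→9, 545→10, 418→7, 347→3, 361→4, 294→2
Rank sum = 9 + 10 + 7 + 3 + 4 + 2 = 35

35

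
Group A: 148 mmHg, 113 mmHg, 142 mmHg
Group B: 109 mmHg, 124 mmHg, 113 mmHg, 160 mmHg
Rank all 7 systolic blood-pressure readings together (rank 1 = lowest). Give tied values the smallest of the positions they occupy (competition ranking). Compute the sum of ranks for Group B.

14

Sorted (ascending): 109, 113, 113, 124, 142, 148, 160
The 2 values of 113 occupy positions 2–3 → each gets rank 2.
Group B values → pooled ranks: 109→1, 124→4, 113→2, 160→7
Rank sum = 1 + 4 + 2 + 7 = 14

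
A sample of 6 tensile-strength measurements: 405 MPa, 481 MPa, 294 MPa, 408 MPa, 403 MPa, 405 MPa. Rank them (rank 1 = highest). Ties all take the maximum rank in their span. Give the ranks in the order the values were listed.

Sorted (descending): 481, 408, 405, 405, 403, 294
The 2 values of 405 occupy positions 3–4 → each gets rank 4.

4, 1, 6, 2, 5, 4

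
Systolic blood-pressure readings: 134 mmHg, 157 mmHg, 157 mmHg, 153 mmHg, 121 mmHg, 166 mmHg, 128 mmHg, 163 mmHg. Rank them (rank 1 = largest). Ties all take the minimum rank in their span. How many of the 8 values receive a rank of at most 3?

4

Sorted (descending): 166, 163, 157, 157, 153, 134, 128, 121
The 2 values of 157 occupy positions 3–4 → each gets rank 3.
Ranks ≤ 3: {1, 2, 3, 3} → 4 values.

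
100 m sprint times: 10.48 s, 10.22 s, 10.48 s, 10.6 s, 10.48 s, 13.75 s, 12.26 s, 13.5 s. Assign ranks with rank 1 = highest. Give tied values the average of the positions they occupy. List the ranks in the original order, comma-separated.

6, 8, 6, 4, 6, 1, 3, 2

Sorted (descending): 13.75, 13.5, 12.26, 10.6, 10.48, 10.48, 10.48, 10.22
The 3 values of 10.48 occupy positions 5–7 → average rank 6.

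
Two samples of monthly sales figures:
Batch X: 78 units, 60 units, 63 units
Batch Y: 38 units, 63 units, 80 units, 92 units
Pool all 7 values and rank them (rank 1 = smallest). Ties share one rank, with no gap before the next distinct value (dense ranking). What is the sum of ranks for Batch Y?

Sorted (ascending): 38, 60, 63, 63, 78, 80, 92
The 2 values of 63 share dense rank 3.
Remaining distinct values take the next consecutive integers.
Batch Y values → pooled ranks: 38→1, 63→3, 80→5, 92→6
Rank sum = 1 + 3 + 5 + 6 = 15

15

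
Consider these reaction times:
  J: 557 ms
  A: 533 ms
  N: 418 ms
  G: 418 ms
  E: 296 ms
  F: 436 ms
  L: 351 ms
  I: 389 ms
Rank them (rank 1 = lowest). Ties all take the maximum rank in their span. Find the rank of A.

7

Sorted (ascending): 296, 351, 389, 418, 418, 436, 533, 557
The 2 values of 418 occupy positions 4–5 → each gets rank 5.
A has value 533 ms → rank 7.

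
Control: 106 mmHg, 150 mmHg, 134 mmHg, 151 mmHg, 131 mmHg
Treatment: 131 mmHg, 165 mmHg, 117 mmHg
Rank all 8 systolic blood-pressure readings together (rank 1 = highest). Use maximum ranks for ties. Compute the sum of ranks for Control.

23

Sorted (descending): 165, 151, 150, 134, 131, 131, 117, 106
The 2 values of 131 occupy positions 5–6 → each gets rank 6.
Control values → pooled ranks: 106→8, 150→3, 134→4, 151→2, 131→6
Rank sum = 8 + 3 + 4 + 2 + 6 = 23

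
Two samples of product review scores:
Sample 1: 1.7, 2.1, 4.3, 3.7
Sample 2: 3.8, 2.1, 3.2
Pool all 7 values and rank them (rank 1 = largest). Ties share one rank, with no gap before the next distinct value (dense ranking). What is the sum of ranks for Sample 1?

Sorted (descending): 4.3, 3.8, 3.7, 3.2, 2.1, 2.1, 1.7
The 2 values of 2.1 share dense rank 5.
Remaining distinct values take the next consecutive integers.
Sample 1 values → pooled ranks: 1.7→6, 2.1→5, 4.3→1, 3.7→3
Rank sum = 6 + 5 + 1 + 3 = 15

15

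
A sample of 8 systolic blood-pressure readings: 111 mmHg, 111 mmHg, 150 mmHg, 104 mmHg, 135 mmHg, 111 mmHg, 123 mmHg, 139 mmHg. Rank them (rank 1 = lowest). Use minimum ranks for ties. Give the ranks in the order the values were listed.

2, 2, 8, 1, 6, 2, 5, 7

Sorted (ascending): 104, 111, 111, 111, 123, 135, 139, 150
The 3 values of 111 occupy positions 2–4 → each gets rank 2.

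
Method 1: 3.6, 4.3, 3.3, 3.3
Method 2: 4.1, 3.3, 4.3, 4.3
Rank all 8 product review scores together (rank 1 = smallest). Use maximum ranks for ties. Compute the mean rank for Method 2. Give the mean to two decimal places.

6.00

Sorted (ascending): 3.3, 3.3, 3.3, 3.6, 4.1, 4.3, 4.3, 4.3
The 3 values of 3.3 occupy positions 1–3 → each gets rank 3.
The 3 values of 4.3 occupy positions 6–8 → each gets rank 8.
Method 2 values → pooled ranks: 4.1→5, 3.3→3, 4.3→8, 4.3→8
Mean rank = (5 + 3 + 8 + 8) / 4 = 6.00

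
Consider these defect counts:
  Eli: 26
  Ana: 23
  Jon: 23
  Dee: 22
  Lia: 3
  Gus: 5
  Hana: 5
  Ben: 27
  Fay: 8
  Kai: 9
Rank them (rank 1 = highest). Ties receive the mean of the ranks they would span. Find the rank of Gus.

Sorted (descending): 27, 26, 23, 23, 22, 9, 8, 5, 5, 3
The 2 values of 23 occupy positions 3–4 → average rank (3+4)/2 = 3.5.
The 2 values of 5 occupy positions 8–9 → average rank (8+9)/2 = 8.5.
Gus has value 5 → rank 8.5.

8.5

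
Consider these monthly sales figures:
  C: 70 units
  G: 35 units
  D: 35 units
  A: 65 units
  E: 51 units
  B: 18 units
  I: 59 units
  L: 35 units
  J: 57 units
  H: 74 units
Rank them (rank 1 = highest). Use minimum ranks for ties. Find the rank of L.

7

Sorted (descending): 74, 70, 65, 59, 57, 51, 35, 35, 35, 18
The 3 values of 35 occupy positions 7–9 → each gets rank 7.
L has value 35 units → rank 7.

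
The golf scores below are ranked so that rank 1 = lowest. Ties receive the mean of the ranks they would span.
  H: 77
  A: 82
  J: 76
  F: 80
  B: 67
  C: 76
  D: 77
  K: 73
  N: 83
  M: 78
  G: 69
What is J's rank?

Sorted (ascending): 67, 69, 73, 76, 76, 77, 77, 78, 80, 82, 83
The 2 values of 76 occupy positions 4–5 → average rank (4+5)/2 = 4.5.
The 2 values of 77 occupy positions 6–7 → average rank (6+7)/2 = 6.5.
J has value 76 → rank 4.5.

4.5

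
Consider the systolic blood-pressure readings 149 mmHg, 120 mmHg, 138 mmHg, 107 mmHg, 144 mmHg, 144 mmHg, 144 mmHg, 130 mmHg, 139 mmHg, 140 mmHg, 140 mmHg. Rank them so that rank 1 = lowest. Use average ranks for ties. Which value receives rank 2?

Sorted (ascending): 107, 120, 130, 138, 139, 140, 140, 144, 144, 144, 149
The 2 values of 140 occupy positions 6–7 → average rank (6+7)/2 = 6.5.
The 3 values of 144 occupy positions 8–10 → average rank 9.
Rank 2 → value 120.

120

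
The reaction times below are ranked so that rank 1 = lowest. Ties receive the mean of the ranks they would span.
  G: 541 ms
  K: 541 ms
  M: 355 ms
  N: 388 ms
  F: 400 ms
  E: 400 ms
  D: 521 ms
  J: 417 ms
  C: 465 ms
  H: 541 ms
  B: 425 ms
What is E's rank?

Sorted (ascending): 355, 388, 400, 400, 417, 425, 465, 521, 541, 541, 541
The 2 values of 400 occupy positions 3–4 → average rank (3+4)/2 = 3.5.
The 3 values of 541 occupy positions 9–11 → average rank 10.
E has value 400 ms → rank 3.5.

3.5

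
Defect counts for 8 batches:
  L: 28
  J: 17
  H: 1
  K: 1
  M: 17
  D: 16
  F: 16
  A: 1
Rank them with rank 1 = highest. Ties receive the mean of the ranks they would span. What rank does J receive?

Sorted (descending): 28, 17, 17, 16, 16, 1, 1, 1
The 2 values of 17 occupy positions 2–3 → average rank (2+3)/2 = 2.5.
The 2 values of 16 occupy positions 4–5 → average rank (4+5)/2 = 4.5.
The 3 values of 1 occupy positions 6–8 → average rank 7.
J has value 17 → rank 2.5.

2.5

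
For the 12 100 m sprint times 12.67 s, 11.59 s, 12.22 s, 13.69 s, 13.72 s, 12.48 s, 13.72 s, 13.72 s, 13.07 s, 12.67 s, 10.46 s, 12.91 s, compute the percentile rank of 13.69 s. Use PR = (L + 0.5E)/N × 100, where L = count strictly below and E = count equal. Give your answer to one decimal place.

70.8

N = 12.
Strictly below 13.69: 8. Equal to 13.69: 1.
PR = (8 + 0.5·1)/12 × 100 = 70.8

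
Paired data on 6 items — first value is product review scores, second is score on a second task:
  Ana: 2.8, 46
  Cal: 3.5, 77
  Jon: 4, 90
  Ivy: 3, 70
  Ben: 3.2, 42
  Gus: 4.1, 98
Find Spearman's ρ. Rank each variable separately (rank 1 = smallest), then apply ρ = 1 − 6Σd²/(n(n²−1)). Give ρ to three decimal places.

Ranks of variable 1: 1, 4, 5, 2, 3, 6
Ranks of variable 2: 2, 4, 5, 3, 1, 6
d = r₁ − r₂: -1, 0, 0, -1, 2, 0
d²: 1, 0, 0, 1, 4, 0; Σd² = 6
ρ = 1 − 6·6/(6·35) = 1 − 36/210 = 0.829

0.829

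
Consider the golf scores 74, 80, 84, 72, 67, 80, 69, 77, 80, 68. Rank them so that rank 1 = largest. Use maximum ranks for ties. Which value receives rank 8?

69

Sorted (descending): 84, 80, 80, 80, 77, 74, 72, 69, 68, 67
The 3 values of 80 occupy positions 2–4 → each gets rank 4.
Rank 8 → value 69.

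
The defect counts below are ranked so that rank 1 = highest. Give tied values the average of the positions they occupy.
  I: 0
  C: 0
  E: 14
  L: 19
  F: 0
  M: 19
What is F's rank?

Sorted (descending): 19, 19, 14, 0, 0, 0
The 2 values of 19 occupy positions 1–2 → average rank (1+2)/2 = 1.5.
The 3 values of 0 occupy positions 4–6 → average rank 5.
F has value 0 → rank 5.

5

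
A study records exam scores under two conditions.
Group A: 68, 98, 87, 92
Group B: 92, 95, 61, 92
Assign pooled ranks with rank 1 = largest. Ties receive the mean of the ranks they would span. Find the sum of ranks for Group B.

18

Sorted (descending): 98, 95, 92, 92, 92, 87, 68, 61
The 3 values of 92 occupy positions 3–5 → average rank 4.
Group B values → pooled ranks: 92→4, 95→2, 61→8, 92→4
Rank sum = 4 + 2 + 8 + 4 = 18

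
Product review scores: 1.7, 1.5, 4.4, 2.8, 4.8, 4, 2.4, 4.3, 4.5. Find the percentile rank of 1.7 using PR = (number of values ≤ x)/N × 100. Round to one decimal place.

22.2

N = 9.
Strictly below 1.7: 1. Equal to 1.7: 1.
PR = 2/9 × 100 = 22.2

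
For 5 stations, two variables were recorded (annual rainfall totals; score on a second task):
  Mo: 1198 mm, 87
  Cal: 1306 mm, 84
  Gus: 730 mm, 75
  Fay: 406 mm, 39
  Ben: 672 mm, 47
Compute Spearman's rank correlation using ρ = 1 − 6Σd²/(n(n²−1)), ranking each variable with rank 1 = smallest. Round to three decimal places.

0.900

Ranks of variable 1: 4, 5, 3, 1, 2
Ranks of variable 2: 5, 4, 3, 1, 2
d = r₁ − r₂: -1, 1, 0, 0, 0
d²: 1, 1, 0, 0, 0; Σd² = 2
ρ = 1 − 6·2/(5·24) = 1 − 12/120 = 0.900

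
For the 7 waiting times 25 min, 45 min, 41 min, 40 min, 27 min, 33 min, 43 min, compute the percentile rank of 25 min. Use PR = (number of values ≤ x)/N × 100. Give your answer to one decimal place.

N = 7.
Strictly below 25: 0. Equal to 25: 1.
PR = 1/7 × 100 = 14.3

14.3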